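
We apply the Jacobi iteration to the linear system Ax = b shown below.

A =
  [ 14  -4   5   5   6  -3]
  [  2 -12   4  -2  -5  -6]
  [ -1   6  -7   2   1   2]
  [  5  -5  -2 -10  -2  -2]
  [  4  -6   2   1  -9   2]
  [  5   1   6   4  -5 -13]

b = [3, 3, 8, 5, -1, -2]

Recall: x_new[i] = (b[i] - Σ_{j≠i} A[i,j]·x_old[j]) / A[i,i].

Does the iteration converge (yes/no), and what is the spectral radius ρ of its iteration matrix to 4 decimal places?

no, ρ = 1.1395

A = D + L + U where D = diag(14, -12, -7, -10, -9, -13).
Jacobi T = -D⁻¹(L+U): T[0,1] = -(-4)/(14) = +0.2857; T[0,0] = 0.
  T[0,:] = [+0.0000, +0.2857, -0.3571, -0.3571, -0.4286, +0.2143]
  T[1,:] = [+0.1667, +0.0000, +0.3333, -0.1667, -0.4167, -0.5000]
  T[2,:] = [-0.1429, +0.8571, +0.0000, +0.2857, +0.1429, +0.2857]
  T[3,:] = [+0.5000, -0.5000, -0.2000, +0.0000, -0.2000, -0.2000]
  T[4,:] = [+0.4444, -0.6667, +0.2222, +0.1111, +0.0000, +0.2222]
  T[5,:] = [+0.3846, +0.0769, +0.4615, +0.3077, -0.3846, +0.0000]
moduli |λ_i(T)| = 1.1395, 0.6598, 0.6598, 0.4284, 0.4284, 0.2573.
spectral radius ρ = 1.1395; 1.1395 > 1 ⇒ diverges.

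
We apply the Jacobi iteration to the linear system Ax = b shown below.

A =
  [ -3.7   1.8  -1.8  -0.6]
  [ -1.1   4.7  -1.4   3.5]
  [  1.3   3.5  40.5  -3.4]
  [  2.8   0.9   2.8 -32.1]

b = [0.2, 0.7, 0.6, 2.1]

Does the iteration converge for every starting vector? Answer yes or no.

A = D + L + U where D = diag(-3.7, 4.7, 40.5, -32.1).
Jacobi: T = -D⁻¹(L+U), T[3,1] = -(0.9)/(-32.1) = +0.0280; T[3,3] = 0.
  T[0,:] = [+0.0000 +0.4865 -0.4865 -0.1622]
  T[1,:] = [+0.2340 +0.0000 +0.2979 -0.7447]
  T[2,:] = [-0.0321 -0.0864 +0.0000 +0.0840]
  T[3,:] = [+0.0872 +0.0280 +0.0872 +0.0000]
|λ(T)| sorted: 0.3630, 0.2782, 0.2782, 0.0522.
ρ(T) = max|λ| = 0.3630; 0.3630 < 1 ⇒ converges.

yes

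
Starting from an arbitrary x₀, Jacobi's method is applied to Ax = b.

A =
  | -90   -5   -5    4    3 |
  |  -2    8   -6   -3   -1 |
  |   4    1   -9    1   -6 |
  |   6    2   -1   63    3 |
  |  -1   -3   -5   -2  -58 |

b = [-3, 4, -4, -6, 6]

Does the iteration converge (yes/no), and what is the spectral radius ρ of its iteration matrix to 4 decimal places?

yes, ρ = 0.3324

Split A = D + L + U, D = diag(-90, 8, -9, 63, -58).
Jacobi: T = -D⁻¹(L+U), T[1,0] = -(-2)/(8) = +0.2500; T[1,1] = 0.
  T[0,:] = [+0.0000 -0.0556 -0.0556 +0.0444 +0.0333]
  T[1,:] = [+0.2500 +0.0000 +0.7500 +0.3750 +0.1250]
  T[2,:] = [+0.4444 +0.1111 +0.0000 +0.1111 -0.6667]
  T[3,:] = [-0.0952 -0.0317 +0.0159 +0.0000 -0.0476]
  T[4,:] = [-0.0172 -0.0517 -0.0862 -0.0345 +0.0000]
|λ(T)| sorted: 0.3324, 0.2389, 0.1671, 0.1342, 0.1342.
ρ(T) = max|λ| = 0.3324; 0.3324 < 1: convergent.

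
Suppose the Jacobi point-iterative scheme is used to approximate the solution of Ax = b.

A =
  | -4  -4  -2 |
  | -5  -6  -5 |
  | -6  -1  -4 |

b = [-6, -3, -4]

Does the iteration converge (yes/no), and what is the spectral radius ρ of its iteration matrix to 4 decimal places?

no, ρ = 1.6208

A = D + L + U where D = diag(-4, -6, -4).
Jacobi T = -D⁻¹(L+U): T[2,0] = -(-6)/(-4) = -1.5000; T[2,2] = 0.
  T[0,:] = [+0.0000, -1.0000, -0.5000]
  T[1,:] = [-0.8333, +0.0000, -0.8333]
  T[2,:] = [-1.5000, -0.2500, +0.0000]
|eigenvalues of T|: 1.6208, 0.9140, 0.9140.
ρ = 1.6208; 1.6208 > 1, so it fails to converge.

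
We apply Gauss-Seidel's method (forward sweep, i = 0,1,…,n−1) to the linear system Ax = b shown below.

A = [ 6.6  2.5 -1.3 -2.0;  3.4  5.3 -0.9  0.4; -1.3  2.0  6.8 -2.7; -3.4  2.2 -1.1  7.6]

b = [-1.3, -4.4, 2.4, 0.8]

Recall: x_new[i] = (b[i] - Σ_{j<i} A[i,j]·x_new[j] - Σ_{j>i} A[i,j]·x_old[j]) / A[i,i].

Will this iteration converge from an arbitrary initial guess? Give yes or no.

Write A = D+L+U with D = diag(6.6, 5.3, 6.8, 7.6).
GS T = -(D+L)⁻¹U: row 0 first, T[0,3] = -(-2)/(6.6) = +0.3030; later rows by forward substitution.
  T[0,:] = [+0.0000  -0.3788  +0.1970  +0.3030]
  T[1,:] = [+0.0000  +0.2430  +0.0435  -0.2699]
  T[2,:] = [+0.0000  -0.1439  +0.0249  +0.5344]
  T[3,:] = [+0.0000  -0.2606  +0.0791  +0.2910]
moduli |λ_i(T)| = 0.5626, 0.1444, 0.1407, 0.0000.
spectral radius ρ = 0.5626; 0.5626 < 1: convergent.

yes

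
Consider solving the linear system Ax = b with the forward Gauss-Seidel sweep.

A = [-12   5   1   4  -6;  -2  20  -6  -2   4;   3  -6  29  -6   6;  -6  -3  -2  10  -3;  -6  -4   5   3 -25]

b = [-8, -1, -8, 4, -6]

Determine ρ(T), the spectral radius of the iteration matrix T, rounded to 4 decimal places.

0.5453

Diagonal D = diag(-12, 20, 29, 10, -25); L, U strict lower/upper.
Gauss-Seidel: T = -(D+L)⁻¹U, row 0 first, T[0,2] = -(1)/(-12) = +0.0833; later rows by forward substitution.
  T[0,:] = [+0.0000 +0.4167 +0.0833 +0.3333 -0.5000]
  T[1,:] = [+0.0000 +0.0417 +0.3083 +0.1333 -0.2500]
  T[2,:] = [+0.0000 -0.0345 +0.0552 +0.2000 -0.2069]
  T[3,:] = [+0.0000 +0.2556 +0.1535 +0.2800 -0.1164]
  T[4,:] = [+0.0000 -0.0829 -0.0399 -0.0277 +0.1047]
|λ(T)| sorted: 0.5453, 0.1840, 0.1840, 0.1008, 0.0000.
spectral radius ρ = 0.5453; 0.5453 < 1: convergent.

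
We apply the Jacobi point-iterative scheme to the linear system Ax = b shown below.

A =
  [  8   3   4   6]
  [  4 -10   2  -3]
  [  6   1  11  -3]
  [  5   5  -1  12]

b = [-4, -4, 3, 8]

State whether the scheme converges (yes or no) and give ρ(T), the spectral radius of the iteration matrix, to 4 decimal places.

Split A = D + L + U, D = diag(8, -10, 11, 12).
Jacobi: T = -D⁻¹(L+U), T[0,2] = -(4)/(8) = -0.5000; T[0,0] = 0.
  T[0,:] = [+0.0000 -0.3750 -0.5000 -0.7500]
  T[1,:] = [+0.4000 +0.0000 +0.2000 -0.3000]
  T[2,:] = [-0.5455 -0.0909 +0.0000 +0.2727]
  T[3,:] = [-0.4167 -0.4167 +0.0833 +0.0000]
|roots of det(T-λI)|: 0.8770, 0.5454, 0.5454, 0.0958.
spectral radius ρ = 0.8770; 0.8770 < 1: convergent.

yes, ρ = 0.8770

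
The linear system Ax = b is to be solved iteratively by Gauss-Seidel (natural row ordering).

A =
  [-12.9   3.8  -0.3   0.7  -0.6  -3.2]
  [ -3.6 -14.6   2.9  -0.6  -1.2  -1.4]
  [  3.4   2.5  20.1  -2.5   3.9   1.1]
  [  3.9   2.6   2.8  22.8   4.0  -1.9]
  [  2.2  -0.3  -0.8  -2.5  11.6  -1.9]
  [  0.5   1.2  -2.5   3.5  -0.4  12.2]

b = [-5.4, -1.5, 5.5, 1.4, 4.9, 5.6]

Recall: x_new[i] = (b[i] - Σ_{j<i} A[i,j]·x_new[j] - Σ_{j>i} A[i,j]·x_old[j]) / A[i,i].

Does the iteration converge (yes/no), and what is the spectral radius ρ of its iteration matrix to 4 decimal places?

Diagonal D = diag(-12.9, -14.6, 20.1, 22.8, 11.6, 12.2); L, U strict lower/upper.
Gauss-Seidel: T = -(D+L)⁻¹U, row 0 first, T[0,4] = -(-0.6)/(-12.9) = -0.0465; later rows by forward substitution.
  T[0,:] = [+0.0000, +0.2946, -0.0233, +0.0543, -0.0465, -0.2481]
  T[1,:] = [+0.0000, -0.0726, +0.2044, -0.0545, -0.0707, -0.0347]
  T[2,:] = [+0.0000, -0.0408, -0.0215, +0.1220, -0.1774, -0.0084]
  T[3,:] = [+0.0000, -0.0371, -0.0167, -0.0180, -0.1376, +0.1308]
  T[4,:] = [+0.0000, -0.0686, +0.0046, -0.0072, -0.0349, +0.2375]
  T[5,:] = [+0.0000, -0.0049, -0.0186, +0.0331, +0.0109, -0.0179]
|λ(T)| sorted: 0.1723, 0.1342, 0.1342, 0.1171, 0.0236, 0.0000.
ρ(T) = max|λ| = 0.1723; 0.1723 < 1: convergent.

yes, ρ = 0.1723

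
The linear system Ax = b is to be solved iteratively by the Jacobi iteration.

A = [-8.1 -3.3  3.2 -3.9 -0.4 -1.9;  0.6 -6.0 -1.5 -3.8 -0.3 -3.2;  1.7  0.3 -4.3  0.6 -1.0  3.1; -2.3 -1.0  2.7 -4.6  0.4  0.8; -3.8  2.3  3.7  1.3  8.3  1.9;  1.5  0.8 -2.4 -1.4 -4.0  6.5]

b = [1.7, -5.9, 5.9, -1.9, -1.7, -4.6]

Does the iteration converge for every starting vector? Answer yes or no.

no

Diagonal D = diag(-8.1, -6, -4.3, -4.6, 8.3, 6.5); L, U strict lower/upper.
T_J = -D⁻¹(L+U): T[5,4] = -(-4)/(6.5) = +0.6154; T[5,5] = 0.
  T[0,:] = [+0.0000, -0.4074, +0.3951, -0.4815, -0.0494, -0.2346]
  T[1,:] = [+0.1000, +0.0000, -0.2500, -0.6333, -0.0500, -0.5333]
  T[2,:] = [+0.3953, +0.0698, +0.0000, +0.1395, -0.2326, +0.7209]
  T[3,:] = [-0.5000, -0.2174, +0.5870, +0.0000, +0.0870, +0.1739]
  T[4,:] = [+0.4578, -0.2771, -0.4458, -0.1566, +0.0000, -0.2289]
  T[5,:] = [-0.2308, -0.1231, +0.3692, +0.2154, +0.6154, +0.0000]
moduli |λ_i(T)| = 1.1482, 0.7866, 0.4561, 0.4561, 0.3325, 0.3114.
ρ(T) = max|λ| = 1.1482; 1.1482 > 1 ⇒ diverges.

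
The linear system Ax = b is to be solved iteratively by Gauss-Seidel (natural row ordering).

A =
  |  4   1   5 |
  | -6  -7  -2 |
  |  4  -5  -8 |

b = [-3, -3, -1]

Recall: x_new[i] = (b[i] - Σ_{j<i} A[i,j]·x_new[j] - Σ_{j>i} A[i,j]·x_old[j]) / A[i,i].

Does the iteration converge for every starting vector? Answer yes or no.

yes

Split A = D + L + U, D = diag(4, -7, -8).
T_GS = -(D+L)⁻¹U: row 0 first, T[0,1] = -(1)/(4) = -0.2500; later rows by forward substitution.
  T[0,:] = [+0.0000  -0.2500  -1.2500]
  T[1,:] = [+0.0000  +0.2143  +0.7857]
  T[2,:] = [+0.0000  -0.2589  -1.1161]
|eigenvalues of T|: 0.9398, 0.0380, 0.0000.
ρ(T) = max|λ| = 0.9398; 0.9398 < 1, so it converges for any x₀.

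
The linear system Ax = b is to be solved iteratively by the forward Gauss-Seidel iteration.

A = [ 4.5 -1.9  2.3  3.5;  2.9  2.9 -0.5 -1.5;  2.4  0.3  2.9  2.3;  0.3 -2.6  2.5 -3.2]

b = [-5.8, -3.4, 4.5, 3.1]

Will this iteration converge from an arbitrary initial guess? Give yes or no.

Split A = D + L + U, D = diag(4.5, 2.9, 2.9, -3.2).
GS T = -(D+L)⁻¹U: row 0 first, T[0,2] = -(2.3)/(4.5) = -0.5111; later rows by forward substitution.
  T[0,:] = [+0.0000, +0.4222, -0.5111, -0.7778]
  T[1,:] = [+0.0000, -0.4222, +0.6835, +1.2950]
  T[2,:] = [+0.0000, -0.3057, +0.3523, -0.2834]
  T[3,:] = [+0.0000, +0.1438, -0.3281, -1.3465]
|eigenvalues of T|: 1.5019, 0.0600, 0.0600, 0.0000.
spectral radius ρ = 1.5019; 1.5019 > 1 ⇒ diverges.

no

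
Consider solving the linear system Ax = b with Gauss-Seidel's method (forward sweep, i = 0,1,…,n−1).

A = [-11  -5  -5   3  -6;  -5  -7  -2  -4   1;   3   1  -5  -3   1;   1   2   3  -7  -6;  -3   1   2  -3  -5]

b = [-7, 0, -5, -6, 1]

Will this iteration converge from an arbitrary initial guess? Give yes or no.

no

Write A = D+L+U with D = diag(-11, -7, -5, -7, -5).
GS T = -(D+L)⁻¹U: row 0 first, T[0,4] = -(-6)/(-11) = -0.5455; later rows by forward substitution.
  T[0,:] = [+0.0000 -0.4545 -0.4545 +0.2727 -0.5455]
  T[1,:] = [+0.0000 +0.3247 +0.0390 -0.7662 +0.5325]
  T[2,:] = [+0.0000 -0.2078 -0.2649 -0.5896 -0.0208]
  T[3,:] = [+0.0000 -0.0612 -0.1673 -0.4327 -0.7918]
  T[4,:] = [+0.0000 +0.2913 +0.2750 -0.2931 +0.9006]
|roots of det(T-λI)|: 1.3221, 0.5251, 0.4101, 0.1407, 0.0000.
spectral radius ρ = 1.3221; 1.3221 > 1, so it fails to converge.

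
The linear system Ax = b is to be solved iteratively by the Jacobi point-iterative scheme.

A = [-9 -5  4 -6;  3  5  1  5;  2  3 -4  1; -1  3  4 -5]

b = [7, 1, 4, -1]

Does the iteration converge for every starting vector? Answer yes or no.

no

A = D + L + U where D = diag(-9, 5, -4, -5).
T_J = -D⁻¹(L+U): T[1,3] = -(5)/(5) = -1.0000; T[1,1] = 0.
  T[0,:] = [+0.0000, -0.5556, +0.4444, -0.6667]
  T[1,:] = [-0.6000, +0.0000, -0.2000, -1.0000]
  T[2,:] = [+0.5000, +0.7500, +0.0000, +0.2500]
  T[3,:] = [-0.2000, +0.6000, +0.8000, +0.0000]
moduli |λ_i(T)| = 1.1738, 0.9458, 0.9458, 0.5810.
ρ(T) = max|λ| = 1.1738; 1.1738 > 1 ⇒ diverges.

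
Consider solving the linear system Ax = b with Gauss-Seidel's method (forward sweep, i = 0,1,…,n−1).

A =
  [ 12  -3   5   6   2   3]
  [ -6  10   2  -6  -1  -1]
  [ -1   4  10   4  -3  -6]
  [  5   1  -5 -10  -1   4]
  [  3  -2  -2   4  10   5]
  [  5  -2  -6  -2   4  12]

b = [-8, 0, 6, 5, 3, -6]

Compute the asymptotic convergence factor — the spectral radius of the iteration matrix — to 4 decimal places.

0.8538

Write A = D+L+U with D = diag(12, 10, 10, -10, 10, 12).
T_GS = -(D+L)⁻¹U: row 0 first, T[0,5] = -(3)/(12) = -0.2500; later rows by forward substitution.
  T[0,:] = [+0.0000  +0.2500  -0.4167  -0.5000  -0.1667  -0.2500]
  T[1,:] = [+0.0000  +0.1500  -0.4500  +0.3000  +0.0000  -0.0500]
  T[2,:] = [+0.0000  -0.0350  +0.1383  -0.5700  +0.2833  +0.5950]
  T[3,:] = [+0.0000  +0.1575  -0.3225  +0.0650  -0.3250  -0.0275]
  T[4,:] = [+0.0000  -0.1150  +0.1917  +0.0700  +0.2367  -0.3050]
  T[5,:] = [+0.0000  -0.0321  +0.0501  -0.0392  +0.0781  +0.4904]
|roots of det(T-λI)|: 0.8538, 0.4224, 0.1499, 0.0878, 0.0878, 0.0000.
ρ = 0.8538; 0.8538 < 1: convergent.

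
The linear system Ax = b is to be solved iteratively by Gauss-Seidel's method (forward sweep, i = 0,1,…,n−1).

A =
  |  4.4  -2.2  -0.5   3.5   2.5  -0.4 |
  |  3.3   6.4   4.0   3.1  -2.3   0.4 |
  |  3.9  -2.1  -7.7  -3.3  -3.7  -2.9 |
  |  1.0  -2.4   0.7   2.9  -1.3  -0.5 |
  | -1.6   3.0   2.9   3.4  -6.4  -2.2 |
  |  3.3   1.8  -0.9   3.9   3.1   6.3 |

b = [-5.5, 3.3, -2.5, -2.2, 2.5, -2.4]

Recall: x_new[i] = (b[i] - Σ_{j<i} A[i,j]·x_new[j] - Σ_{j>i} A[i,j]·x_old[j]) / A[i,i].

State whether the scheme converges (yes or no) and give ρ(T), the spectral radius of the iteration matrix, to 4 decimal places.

Diagonal D = diag(4.4, 6.4, -7.7, 2.9, -6.4, 6.3); L, U strict lower/upper.
T_GS = -(D+L)⁻¹U: row 0 first, T[0,1] = -(-2.2)/(4.4) = +0.5000; later rows by forward substitution.
  T[0,:] = [+0.0000 +0.5000 +0.1136 -0.7955 -0.5682 +0.0909]
  T[1,:] = [+0.0000 -0.2578 -0.6836 -0.0742 +0.6523 -0.1094]
  T[2,:] = [+0.0000 +0.3236 +0.2440 -0.8112 -0.9462 -0.3007]
  T[3,:] = [+0.0000 -0.4639 -0.6638 +0.4087 +1.4125 +0.1231]
  T[4,:] = [+0.0000 -0.3457 -0.5909 +0.0136 +0.7695 -0.4886]
  T[5,:] = [+0.0000 +0.3152 +0.8724 +0.0623 -1.2769 +0.1049]
eigenvalue magnitudes: 1.6814, 0.4384, 0.2662, 0.2662, 0.2070, 0.0000.
ρ(T) = max|λ| = 1.6814; 1.6814 > 1 ⇒ diverges.

no, ρ = 1.6814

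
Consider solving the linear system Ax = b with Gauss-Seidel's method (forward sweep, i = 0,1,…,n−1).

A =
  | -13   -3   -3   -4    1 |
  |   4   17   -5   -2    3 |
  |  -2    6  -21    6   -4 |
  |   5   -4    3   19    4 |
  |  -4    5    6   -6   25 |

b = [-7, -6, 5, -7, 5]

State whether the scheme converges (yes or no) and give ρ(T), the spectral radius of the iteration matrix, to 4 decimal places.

Let D = diag(-13, 17, -21, 19, 25); L, U the strict triangles.
GS T = -(D+L)⁻¹U: row 0 first, T[0,4] = -(1)/(-13) = +0.0769; later rows by forward substitution.
  T[0,:] = [+0.0000 -0.2308 -0.2308 -0.3077 +0.0769]
  T[1,:] = [+0.0000 +0.0543 +0.3484 +0.1900 -0.1946]
  T[2,:] = [+0.0000 +0.0375 +0.1215 +0.3693 -0.2534]
  T[3,:] = [+0.0000 +0.0662 +0.1149 +0.0627 -0.2317]
  T[4,:] = [+0.0000 -0.0409 -0.1082 -0.1608 +0.0564]
|roots of det(T-λI)|: 0.5448, 0.1068, 0.1060, 0.1060, 0.0000.
ρ(T) = max|λ| = 0.5448; 0.5448 < 1, so it converges for any x₀.

yes, ρ = 0.5448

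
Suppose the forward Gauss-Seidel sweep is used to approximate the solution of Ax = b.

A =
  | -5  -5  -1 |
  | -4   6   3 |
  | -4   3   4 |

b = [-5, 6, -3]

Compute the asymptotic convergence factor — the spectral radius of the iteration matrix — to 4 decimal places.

0.9296

A = D + L + U where D = diag(-5, 6, 4).
T_GS = -(D+L)⁻¹U: row 0 first, T[0,1] = -(-5)/(-5) = -1.0000; later rows by forward substitution.
  T[0,:] = [+0.0000 -1.0000 -0.2000]
  T[1,:] = [+0.0000 -0.6667 -0.6333]
  T[2,:] = [+0.0000 -0.5000 +0.2750]
|λ(T)| sorted: 0.9296, 0.5379, 0.0000.
spectral radius ρ = 0.9296; 0.9296 < 1: convergent.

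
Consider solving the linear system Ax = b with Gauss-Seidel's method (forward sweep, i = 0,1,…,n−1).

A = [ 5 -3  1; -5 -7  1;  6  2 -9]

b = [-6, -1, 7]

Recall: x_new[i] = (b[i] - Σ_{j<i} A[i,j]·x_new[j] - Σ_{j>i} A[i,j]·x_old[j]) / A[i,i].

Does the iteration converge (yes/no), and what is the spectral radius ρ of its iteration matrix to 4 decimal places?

yes, ρ = 0.5945

Let D = diag(5, -7, -9); L, U the strict triangles.
GS T = -(D+L)⁻¹U: row 0 first, T[0,2] = -(1)/(5) = -0.2000; later rows by forward substitution.
  T[0,:] = [+0.0000  +0.6000  -0.2000]
  T[1,:] = [+0.0000  -0.4286  +0.2857]
  T[2,:] = [+0.0000  +0.3048  -0.0698]
|λ(T)| sorted: 0.5945, 0.0961, 0.0000.
ρ = 0.5945; 0.5945 < 1 ⇒ converges.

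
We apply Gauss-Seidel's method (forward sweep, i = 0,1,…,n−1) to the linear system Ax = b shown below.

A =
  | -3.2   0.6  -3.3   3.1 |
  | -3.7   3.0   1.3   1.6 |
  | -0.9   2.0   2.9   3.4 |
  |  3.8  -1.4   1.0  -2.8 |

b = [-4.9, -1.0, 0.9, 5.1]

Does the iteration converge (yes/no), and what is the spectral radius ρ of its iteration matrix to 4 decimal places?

A = D + L + U where D = diag(-3.2, 3, 2.9, -2.8).
Gauss-Seidel: T = -(D+L)⁻¹U, row 0 first, T[0,2] = -(-3.3)/(-3.2) = -1.0312; later rows by forward substitution.
  T[0,:] = [+0.0000 +0.1875 -1.0312 +0.9687]
  T[1,:] = [+0.0000 +0.2313 -1.7052 +0.6615]
  T[2,:] = [+0.0000 -0.1013 +0.8560 -1.3279]
  T[3,:] = [+0.0000 +0.1027 -0.2412 +0.5097]
|λ(T)| sorted: 1.5272, 0.2909, 0.2909, 0.0000.
ρ = 1.5272; 1.5272 > 1: divergent.

no, ρ = 1.5272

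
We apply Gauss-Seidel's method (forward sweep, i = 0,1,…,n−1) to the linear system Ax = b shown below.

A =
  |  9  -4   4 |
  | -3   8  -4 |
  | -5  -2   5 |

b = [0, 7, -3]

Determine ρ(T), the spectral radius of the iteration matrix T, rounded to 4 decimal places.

Split A = D + L + U, D = diag(9, 8, 5).
T_GS = -(D+L)⁻¹U: row 0 first, T[0,1] = -(-4)/(9) = +0.4444; later rows by forward substitution.
  T[0,:] = [+0.0000, +0.4444, -0.4444]
  T[1,:] = [+0.0000, +0.1667, +0.3333]
  T[2,:] = [+0.0000, +0.5111, -0.3111]
|roots of det(T-λI)|: 0.5491, 0.4047, 0.0000.
spectral radius ρ = 0.5491; 0.5491 < 1, so it converges for any x₀.

0.5491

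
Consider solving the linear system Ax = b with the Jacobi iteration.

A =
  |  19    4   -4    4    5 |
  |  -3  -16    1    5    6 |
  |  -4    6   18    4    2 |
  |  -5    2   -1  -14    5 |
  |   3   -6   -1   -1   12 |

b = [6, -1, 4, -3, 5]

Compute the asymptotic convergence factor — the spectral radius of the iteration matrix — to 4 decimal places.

Split A = D + L + U, D = diag(19, -16, 18, -14, 12).
Jacobi: T = -D⁻¹(L+U), T[4,3] = -(-1)/(12) = +0.0833; T[4,4] = 0.
  T[0,:] = [+0.0000  -0.2105  +0.2105  -0.2105  -0.2632]
  T[1,:] = [-0.1875  +0.0000  +0.0625  +0.3125  +0.3750]
  T[2,:] = [+0.2222  -0.3333  +0.0000  -0.2222  -0.1111]
  T[3,:] = [-0.3571  +0.1429  -0.0714  +0.0000  +0.3571]
  T[4,:] = [-0.2500  +0.5000  +0.0833  +0.0833  +0.0000]
eigenvalue magnitudes: 0.8387, 0.3848, 0.3012, 0.3012, 0.0704.
ρ = 0.8387; 0.8387 < 1: convergent.

0.8387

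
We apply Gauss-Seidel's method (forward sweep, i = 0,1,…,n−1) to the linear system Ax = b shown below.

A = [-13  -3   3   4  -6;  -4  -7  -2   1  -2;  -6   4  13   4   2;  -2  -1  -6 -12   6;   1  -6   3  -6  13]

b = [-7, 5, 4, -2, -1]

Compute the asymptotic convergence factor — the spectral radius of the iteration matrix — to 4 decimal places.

A = D + L + U where D = diag(-13, -7, 13, -12, 13).
T_GS = -(D+L)⁻¹U: row 0 first, T[0,4] = -(-6)/(-13) = -0.4615; later rows by forward substitution.
  T[0,:] = [+0.0000 -0.2308 +0.2308 +0.3077 -0.4615]
  T[1,:] = [+0.0000 +0.1319 -0.4176 -0.0330 -0.0220]
  T[2,:] = [+0.0000 -0.1471 +0.2350 -0.1555 -0.3601]
  T[3,:] = [+0.0000 +0.1010 -0.1212 +0.0292 +0.7588]
  T[4,:] = [+0.0000 +0.1592 -0.3206 +0.0105 +0.4587]
eigenvalue magnitudes: 0.8575, 0.1723, 0.1723, 0.0306, 0.0000.
spectral radius ρ = 0.8575; 0.8575 < 1, so it converges for any x₀.

0.8575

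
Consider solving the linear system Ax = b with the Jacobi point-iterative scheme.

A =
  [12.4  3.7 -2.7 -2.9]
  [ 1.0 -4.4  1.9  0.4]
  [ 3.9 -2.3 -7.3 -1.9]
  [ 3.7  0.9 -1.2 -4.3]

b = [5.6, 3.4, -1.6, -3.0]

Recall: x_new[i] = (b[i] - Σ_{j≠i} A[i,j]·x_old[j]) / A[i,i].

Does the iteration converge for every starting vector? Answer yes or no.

yes

Split A = D + L + U, D = diag(12.4, -4.4, -7.3, -4.3).
Jacobi: T = -D⁻¹(L+U), T[0,1] = -(3.7)/(12.4) = -0.2984; T[0,0] = 0.
  T[0,:] = [+0.0000  -0.2984  +0.2177  +0.2339]
  T[1,:] = [+0.2273  +0.0000  +0.4318  +0.0909]
  T[2,:] = [+0.5342  -0.3151  +0.0000  -0.2603]
  T[3,:] = [+0.8605  +0.2093  -0.2791  +0.0000]
moduli |λ_i(T)| = 0.7637, 0.4821, 0.4821, 0.3994.
ρ(T) = max|λ| = 0.7637; 0.7637 < 1: convergent.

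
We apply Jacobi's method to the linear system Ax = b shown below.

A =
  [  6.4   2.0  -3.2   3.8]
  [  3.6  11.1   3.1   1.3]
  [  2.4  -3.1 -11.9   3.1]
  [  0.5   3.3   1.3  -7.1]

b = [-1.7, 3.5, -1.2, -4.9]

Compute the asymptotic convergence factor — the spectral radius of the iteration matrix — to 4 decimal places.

Diagonal D = diag(6.4, 11.1, -11.9, -7.1); L, U strict lower/upper.
Jacobi T = -D⁻¹(L+U): T[0,1] = -(2)/(6.4) = -0.3125; T[0,0] = 0.
  T[0,:] = [+0.0000  -0.3125  +0.5000  -0.5938]
  T[1,:] = [-0.3243  +0.0000  -0.2793  -0.1171]
  T[2,:] = [+0.2017  -0.2605  +0.0000  +0.2605]
  T[3,:] = [+0.0704  +0.4648  +0.1831  +0.0000]
|eigenvalues of T|: 0.6244, 0.4406, 0.4406, 0.0458.
ρ(T) = max|λ| = 0.6244; 0.6244 < 1, so it converges for any x₀.

0.6244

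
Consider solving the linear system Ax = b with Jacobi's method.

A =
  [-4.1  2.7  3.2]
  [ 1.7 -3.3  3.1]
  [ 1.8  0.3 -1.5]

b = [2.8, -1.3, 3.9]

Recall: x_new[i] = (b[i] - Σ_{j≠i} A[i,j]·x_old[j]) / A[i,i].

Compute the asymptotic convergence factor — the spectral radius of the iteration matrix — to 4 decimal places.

Let D = diag(-4.1, -3.3, -1.5); L, U the strict triangles.
T_J = -D⁻¹(L+U): T[1,0] = -(1.7)/(-3.3) = +0.5152; T[1,1] = 0.
  T[0,:] = [+0.0000  +0.6585  +0.7805]
  T[1,:] = [+0.5152  +0.0000  +0.9394]
  T[2,:] = [+1.2000  +0.2000  +0.0000]
|λ(T)| sorted: 1.4282, 0.7590, 0.7590.
spectral radius ρ = 1.4282; 1.4282 > 1: divergent.

1.4282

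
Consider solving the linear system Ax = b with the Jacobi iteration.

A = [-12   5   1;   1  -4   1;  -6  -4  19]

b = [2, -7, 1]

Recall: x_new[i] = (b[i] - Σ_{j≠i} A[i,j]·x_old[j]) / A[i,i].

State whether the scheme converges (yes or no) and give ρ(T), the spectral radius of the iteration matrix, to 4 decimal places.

Split A = D + L + U, D = diag(-12, -4, 19).
T_J = -D⁻¹(L+U): T[0,1] = -(5)/(-12) = +0.4167; T[0,0] = 0.
  T[0,:] = [+0.0000 +0.4167 +0.0833]
  T[1,:] = [+0.2500 +0.0000 +0.2500]
  T[2,:] = [+0.3158 +0.2105 +0.0000]
eigenvalue magnitudes: 0.5067, 0.2713, 0.2713.
ρ = 0.5067; 0.5067 < 1, so it converges for any x₀.

yes, ρ = 0.5067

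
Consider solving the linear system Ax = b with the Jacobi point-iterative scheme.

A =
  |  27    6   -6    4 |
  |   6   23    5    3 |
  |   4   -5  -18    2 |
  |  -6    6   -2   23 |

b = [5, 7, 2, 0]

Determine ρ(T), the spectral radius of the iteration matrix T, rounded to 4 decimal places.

0.5080

Write A = D+L+U with D = diag(27, 23, -18, 23).
Jacobi: T = -D⁻¹(L+U), T[0,2] = -(-6)/(27) = +0.2222; T[0,0] = 0.
  T[0,:] = [+0.0000  -0.2222  +0.2222  -0.1481]
  T[1,:] = [-0.2609  +0.0000  -0.2174  -0.1304]
  T[2,:] = [+0.2222  -0.2778  +0.0000  +0.1111]
  T[3,:] = [+0.2609  -0.2609  +0.0870  +0.0000]
|eigenvalues of T|: 0.5080, 0.2791, 0.1463, 0.1463.
ρ = 0.5080; 0.5080 < 1 ⇒ converges.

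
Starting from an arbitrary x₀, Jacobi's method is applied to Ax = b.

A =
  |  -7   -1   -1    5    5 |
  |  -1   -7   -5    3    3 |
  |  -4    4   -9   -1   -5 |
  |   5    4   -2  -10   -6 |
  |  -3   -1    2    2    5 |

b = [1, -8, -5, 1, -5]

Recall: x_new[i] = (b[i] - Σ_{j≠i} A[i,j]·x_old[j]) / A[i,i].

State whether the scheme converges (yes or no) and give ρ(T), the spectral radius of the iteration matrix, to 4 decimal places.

no, ρ = 1.3581

A = D + L + U where D = diag(-7, -7, -9, -10, 5).
Jacobi T = -D⁻¹(L+U): T[4,1] = -(-1)/(5) = +0.2000; T[4,4] = 0.
  T[0,:] = [+0.0000  -0.1429  -0.1429  +0.7143  +0.7143]
  T[1,:] = [-0.1429  +0.0000  -0.7143  +0.4286  +0.4286]
  T[2,:] = [-0.4444  +0.4444  +0.0000  -0.1111  -0.5556]
  T[3,:] = [+0.5000  +0.4000  -0.2000  +0.0000  -0.6000]
  T[4,:] = [+0.6000  +0.2000  -0.4000  -0.4000  +0.0000]
moduli |λ_i(T)| = 1.3581, 0.9404, 0.4712, 0.4279, 0.4279.
spectral radius ρ = 1.3581; 1.3581 > 1 ⇒ diverges.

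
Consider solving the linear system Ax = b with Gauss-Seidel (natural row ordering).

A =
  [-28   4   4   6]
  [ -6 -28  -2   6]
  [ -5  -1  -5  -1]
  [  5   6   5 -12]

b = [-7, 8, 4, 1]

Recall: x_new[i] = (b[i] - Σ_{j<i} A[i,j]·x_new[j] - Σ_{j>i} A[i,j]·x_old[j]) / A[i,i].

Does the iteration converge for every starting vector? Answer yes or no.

Let D = diag(-28, -28, -5, -12); L, U the strict triangles.
Gauss-Seidel: T = -(D+L)⁻¹U, row 0 first, T[0,1] = -(4)/(-28) = +0.1429; later rows by forward substitution.
  T[0,:] = [+0.0000  +0.1429  +0.1429  +0.2143]
  T[1,:] = [+0.0000  -0.0306  -0.1020  +0.1684]
  T[2,:] = [+0.0000  -0.1367  -0.1224  -0.4480]
  T[3,:] = [+0.0000  -0.0128  -0.0425  -0.0132]
eigenvalue magnitudes: 0.2523, 0.1153, 0.0292, 0.0000.
spectral radius ρ = 0.2523; 0.2523 < 1, so it converges for any x₀.

yes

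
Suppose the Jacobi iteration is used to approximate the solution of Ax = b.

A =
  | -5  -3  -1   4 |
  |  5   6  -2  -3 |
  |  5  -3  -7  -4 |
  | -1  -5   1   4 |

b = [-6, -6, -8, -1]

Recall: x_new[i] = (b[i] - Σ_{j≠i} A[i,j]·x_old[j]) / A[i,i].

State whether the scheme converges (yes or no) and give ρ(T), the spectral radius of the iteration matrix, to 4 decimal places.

A = D + L + U where D = diag(-5, 6, -7, 4).
Jacobi T = -D⁻¹(L+U): T[3,1] = -(-5)/(4) = +1.2500; T[3,3] = 0.
  T[0,:] = [+0.0000 -0.6000 -0.2000 +0.8000]
  T[1,:] = [-0.8333 +0.0000 +0.3333 +0.5000]
  T[2,:] = [+0.7143 -0.4286 +0.0000 -0.5714]
  T[3,:] = [+0.2500 +1.2500 -0.2500 +0.0000]
eigenvalue magnitudes: 1.4901, 0.9151, 0.9151, 0.1498.
spectral radius ρ = 1.4901; 1.4901 > 1 ⇒ diverges.

no, ρ = 1.4901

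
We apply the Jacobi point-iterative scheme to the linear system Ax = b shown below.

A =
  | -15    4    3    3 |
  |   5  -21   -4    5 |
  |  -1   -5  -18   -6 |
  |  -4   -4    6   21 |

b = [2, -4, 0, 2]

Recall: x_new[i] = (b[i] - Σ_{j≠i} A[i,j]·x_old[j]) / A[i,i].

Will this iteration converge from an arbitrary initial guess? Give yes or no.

yes

Write A = D+L+U with D = diag(-15, -21, -18, 21).
Jacobi T = -D⁻¹(L+U): T[2,1] = -(-5)/(-18) = -0.2778; T[2,2] = 0.
  T[0,:] = [+0.0000  +0.2667  +0.2000  +0.2000]
  T[1,:] = [+0.2381  +0.0000  -0.1905  +0.2381]
  T[2,:] = [-0.0556  -0.2778  +0.0000  -0.3333]
  T[3,:] = [+0.1905  +0.1905  -0.2857  +0.0000]
|roots of det(T-λI)|: 0.5710, 0.4279, 0.2275, 0.0843.
spectral radius ρ = 0.5710; 0.5710 < 1 ⇒ converges.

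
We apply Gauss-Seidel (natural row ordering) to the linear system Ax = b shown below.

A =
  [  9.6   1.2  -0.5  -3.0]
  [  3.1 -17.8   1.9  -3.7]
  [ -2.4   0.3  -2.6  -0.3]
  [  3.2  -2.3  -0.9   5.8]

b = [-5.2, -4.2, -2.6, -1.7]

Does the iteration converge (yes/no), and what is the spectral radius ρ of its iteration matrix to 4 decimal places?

Diagonal D = diag(9.6, -17.8, -2.6, 5.8); L, U strict lower/upper.
Gauss-Seidel: T = -(D+L)⁻¹U, row 0 first, T[0,2] = -(-0.5)/(9.6) = +0.0521; later rows by forward substitution.
  T[0,:] = [+0.0000, -0.1250, +0.0521, +0.3125]
  T[1,:] = [+0.0000, -0.0218, +0.1158, -0.1534]
  T[2,:] = [+0.0000, +0.1129, -0.0347, -0.4216]
  T[3,:] = [+0.0000, +0.0778, +0.0118, -0.2987]
moduli |λ_i(T)| = 0.2915, 0.0540, 0.0540, 0.0000.
spectral radius ρ = 0.2915; 0.2915 < 1, so it converges for any x₀.

yes, ρ = 0.2915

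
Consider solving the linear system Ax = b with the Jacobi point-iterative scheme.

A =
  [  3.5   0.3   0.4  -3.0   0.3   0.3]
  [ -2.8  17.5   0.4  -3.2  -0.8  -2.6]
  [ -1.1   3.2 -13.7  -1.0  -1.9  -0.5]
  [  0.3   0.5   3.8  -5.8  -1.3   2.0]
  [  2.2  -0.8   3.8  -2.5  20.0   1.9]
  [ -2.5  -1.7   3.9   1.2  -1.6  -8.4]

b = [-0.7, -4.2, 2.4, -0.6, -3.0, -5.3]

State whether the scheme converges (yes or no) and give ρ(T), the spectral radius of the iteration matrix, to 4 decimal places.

Let D = diag(3.5, 17.5, -13.7, -5.8, 20, -8.4); L, U the strict triangles.
T_J = -D⁻¹(L+U): T[2,5] = -(-0.5)/(-13.7) = -0.0365; T[2,2] = 0.
  T[0,:] = [+0.0000  -0.0857  -0.1143  +0.8571  -0.0857  -0.0857]
  T[1,:] = [+0.1600  +0.0000  -0.0229  +0.1829  +0.0457  +0.1486]
  T[2,:] = [-0.0803  +0.2336  +0.0000  -0.0730  -0.1387  -0.0365]
  T[3,:] = [+0.0517  +0.0862  +0.6552  +0.0000  -0.2241  +0.3448]
  T[4,:] = [-0.1100  +0.0400  -0.1900  +0.1250  +0.0000  -0.0950]
  T[5,:] = [-0.2976  -0.2024  +0.4643  +0.1429  -0.1905  +0.0000]
|λ(T)| sorted: 0.5589, 0.4173, 0.4173, 0.1443, 0.0719, 0.0719.
spectral radius ρ = 0.5589; 0.5589 < 1: convergent.

yes, ρ = 0.5589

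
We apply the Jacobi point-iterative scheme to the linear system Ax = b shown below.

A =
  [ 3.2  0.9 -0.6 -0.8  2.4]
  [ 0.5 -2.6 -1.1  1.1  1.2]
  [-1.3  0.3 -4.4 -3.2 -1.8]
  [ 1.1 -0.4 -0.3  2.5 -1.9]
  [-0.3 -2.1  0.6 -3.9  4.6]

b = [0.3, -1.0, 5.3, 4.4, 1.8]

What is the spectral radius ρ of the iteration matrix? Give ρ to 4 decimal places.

1.2106

Split A = D + L + U, D = diag(3.2, -2.6, -4.4, 2.5, 4.6).
Jacobi T = -D⁻¹(L+U): T[2,1] = -(0.3)/(-4.4) = +0.0682; T[2,2] = 0.
  T[0,:] = [+0.0000  -0.2812  +0.1875  +0.2500  -0.7500]
  T[1,:] = [+0.1923  +0.0000  -0.4231  +0.4231  +0.4615]
  T[2,:] = [-0.2955  +0.0682  +0.0000  -0.7273  -0.4091]
  T[3,:] = [-0.4400  +0.1600  +0.1200  +0.0000  +0.7600]
  T[4,:] = [+0.0652  +0.4565  -0.1304  +0.8478  +0.0000]
moduli |λ_i(T)| = 1.2106, 0.6397, 0.6397, 0.5813, 0.3241.
ρ = 1.2106; 1.2106 > 1 ⇒ diverges.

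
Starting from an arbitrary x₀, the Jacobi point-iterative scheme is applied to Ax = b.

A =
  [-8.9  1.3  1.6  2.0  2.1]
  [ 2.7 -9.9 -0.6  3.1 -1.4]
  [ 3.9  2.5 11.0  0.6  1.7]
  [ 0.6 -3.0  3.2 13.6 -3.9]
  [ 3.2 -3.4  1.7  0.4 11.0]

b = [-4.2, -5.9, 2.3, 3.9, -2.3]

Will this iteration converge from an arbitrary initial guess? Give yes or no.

yes

Write A = D+L+U with D = diag(-8.9, -9.9, 11, 13.6, 11).
T_J = -D⁻¹(L+U): T[2,0] = -(3.9)/(11) = -0.3545; T[2,2] = 0.
  T[0,:] = [+0.0000  +0.1461  +0.1798  +0.2247  +0.2360]
  T[1,:] = [+0.2727  +0.0000  -0.0606  +0.3131  -0.1414]
  T[2,:] = [-0.3545  -0.2273  +0.0000  -0.0545  -0.1545]
  T[3,:] = [-0.0441  +0.2206  -0.2353  +0.0000  +0.2868]
  T[4,:] = [-0.2909  +0.3091  -0.1545  -0.0364  +0.0000]
moduli |λ_i(T)| = 0.5232, 0.4105, 0.4105, 0.2729, 0.2729.
ρ = 0.5232; 0.5232 < 1 ⇒ converges.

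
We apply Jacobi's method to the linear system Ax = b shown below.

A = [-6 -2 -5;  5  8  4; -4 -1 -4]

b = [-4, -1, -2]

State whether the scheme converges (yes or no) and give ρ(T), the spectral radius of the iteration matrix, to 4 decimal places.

A = D + L + U where D = diag(-6, 8, -4).
Jacobi: T = -D⁻¹(L+U), T[0,2] = -(-5)/(-6) = -0.8333; T[0,0] = 0.
  T[0,:] = [+0.0000, -0.3333, -0.8333]
  T[1,:] = [-0.6250, +0.0000, -0.5000]
  T[2,:] = [-1.0000, -0.2500, +0.0000]
|roots of det(T-λI)|: 1.1900, 0.9184, 0.2716.
spectral radius ρ = 1.1900; 1.1900 > 1, so it fails to converge.

no, ρ = 1.1900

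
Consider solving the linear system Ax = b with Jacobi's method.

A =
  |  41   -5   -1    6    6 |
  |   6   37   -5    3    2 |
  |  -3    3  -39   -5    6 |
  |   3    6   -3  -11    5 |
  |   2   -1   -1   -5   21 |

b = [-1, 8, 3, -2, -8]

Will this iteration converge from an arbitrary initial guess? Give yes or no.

yes

Split A = D + L + U, D = diag(41, 37, -39, -11, 21).
Jacobi T = -D⁻¹(L+U): T[1,4] = -(2)/(37) = -0.0541; T[1,1] = 0.
  T[0,:] = [+0.0000 +0.1220 +0.0244 -0.1463 -0.1463]
  T[1,:] = [-0.1622 +0.0000 +0.1351 -0.0811 -0.0541]
  T[2,:] = [-0.0769 +0.0769 +0.0000 -0.1282 +0.1538]
  T[3,:] = [+0.2727 +0.5455 -0.2727 +0.0000 +0.4545]
  T[4,:] = [-0.0952 +0.0476 +0.0476 +0.2381 +0.0000]
|eigenvalues of T|: 0.4139, 0.2976, 0.2742, 0.2742, 0.0329.
spectral radius ρ = 0.4139; 0.4139 < 1 ⇒ converges.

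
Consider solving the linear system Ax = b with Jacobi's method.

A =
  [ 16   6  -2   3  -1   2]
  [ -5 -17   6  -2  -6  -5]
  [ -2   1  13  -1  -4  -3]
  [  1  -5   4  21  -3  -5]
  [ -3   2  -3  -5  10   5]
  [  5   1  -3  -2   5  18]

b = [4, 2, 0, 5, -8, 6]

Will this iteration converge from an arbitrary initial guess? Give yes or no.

Split A = D + L + U, D = diag(16, -17, 13, 21, 10, 18).
Jacobi T = -D⁻¹(L+U): T[2,5] = -(-3)/(13) = +0.2308; T[2,2] = 0.
  T[0,:] = [+0.0000  -0.3750  +0.1250  -0.1875  +0.0625  -0.1250]
  T[1,:] = [-0.2941  +0.0000  +0.3529  -0.1176  -0.3529  -0.2941]
  T[2,:] = [+0.1538  -0.0769  +0.0000  +0.0769  +0.3077  +0.2308]
  T[3,:] = [-0.0476  +0.2381  -0.1905  +0.0000  +0.1429  +0.2381]
  T[4,:] = [+0.3000  -0.2000  +0.3000  +0.5000  +0.0000  -0.5000]
  T[5,:] = [-0.2778  -0.0556  +0.1667  +0.1111  -0.2778  +0.0000]
|eigenvalues of T|: 0.8616, 0.5611, 0.2274, 0.2230, 0.2158, 0.2158.
ρ = 0.8616; 0.8616 < 1, so it converges for any x₀.

yes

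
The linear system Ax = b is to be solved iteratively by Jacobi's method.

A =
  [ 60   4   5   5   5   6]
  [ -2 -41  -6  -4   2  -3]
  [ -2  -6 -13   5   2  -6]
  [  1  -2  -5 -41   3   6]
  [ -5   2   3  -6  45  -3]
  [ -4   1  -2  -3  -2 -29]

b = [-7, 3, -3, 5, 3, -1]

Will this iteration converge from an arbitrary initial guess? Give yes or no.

Write A = D+L+U with D = diag(60, -41, -13, -41, 45, -29).
T_J = -D⁻¹(L+U): T[5,1] = -(1)/(-29) = +0.0345; T[5,5] = 0.
  T[0,:] = [+0.0000, -0.0667, -0.0833, -0.0833, -0.0833, -0.1000]
  T[1,:] = [-0.0488, +0.0000, -0.1463, -0.0976, +0.0488, -0.0732]
  T[2,:] = [-0.1538, -0.4615, +0.0000, +0.3846, +0.1538, -0.4615]
  T[3,:] = [+0.0244, -0.0488, -0.1220, +0.0000, +0.0732, +0.1463]
  T[4,:] = [+0.1111, -0.0444, -0.0667, +0.1333, +0.0000, +0.0667]
  T[5,:] = [-0.1379, +0.0345, -0.0690, -0.1034, -0.0690, +0.0000]
|eigenvalues of T|: 0.3921, 0.2684, 0.2684, 0.1413, 0.1413, 0.1013.
ρ = 0.3921; 0.3921 < 1 ⇒ converges.

yes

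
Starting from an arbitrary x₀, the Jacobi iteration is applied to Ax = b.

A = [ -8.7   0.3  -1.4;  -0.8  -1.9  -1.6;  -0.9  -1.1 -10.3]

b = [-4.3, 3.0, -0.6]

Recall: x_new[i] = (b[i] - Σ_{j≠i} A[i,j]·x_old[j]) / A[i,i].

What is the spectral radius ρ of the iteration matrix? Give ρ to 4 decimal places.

0.3226

Diagonal D = diag(-8.7, -1.9, -10.3); L, U strict lower/upper.
T_J = -D⁻¹(L+U): T[1,0] = -(-0.8)/(-1.9) = -0.4211; T[1,1] = 0.
  T[0,:] = [+0.0000  +0.0345  -0.1609]
  T[1,:] = [-0.4211  +0.0000  -0.8421]
  T[2,:] = [-0.0874  -0.1068  +0.0000]
|roots of det(T-λI)|: 0.3226, 0.2683, 0.0543.
ρ = 0.3226; 0.3226 < 1 ⇒ converges.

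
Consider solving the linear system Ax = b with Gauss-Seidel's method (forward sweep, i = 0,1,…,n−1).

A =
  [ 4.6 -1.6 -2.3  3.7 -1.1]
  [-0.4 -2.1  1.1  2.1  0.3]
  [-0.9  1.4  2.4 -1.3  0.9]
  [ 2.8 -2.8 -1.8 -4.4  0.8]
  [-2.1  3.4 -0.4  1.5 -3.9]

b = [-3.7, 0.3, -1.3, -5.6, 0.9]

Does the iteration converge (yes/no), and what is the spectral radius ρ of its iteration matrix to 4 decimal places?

no, ρ = 1.5195

A = D + L + U where D = diag(4.6, -2.1, 2.4, -4.4, -3.9).
Gauss-Seidel: T = -(D+L)⁻¹U, row 0 first, T[0,3] = -(3.7)/(4.6) = -0.8043; later rows by forward substitution.
  T[0,:] = [+0.0000 +0.3478 +0.5000 -0.8043 +0.2391]
  T[1,:] = [+0.0000 -0.0663 +0.4286 +1.1532 +0.0973]
  T[2,:] = [+0.0000 +0.1691 -0.0625 -0.4327 -0.3421]
  T[3,:] = [+0.0000 +0.1943 +0.0710 -1.0687 +0.4120]
  T[4,:] = [+0.0000 -0.1876 +0.1381 +1.0718 +0.1496]
moduli |λ_i(T)| = 1.5195, 0.2840, 0.2840, 0.0788, 0.0000.
ρ = 1.5195; 1.5195 > 1, so it fails to converge.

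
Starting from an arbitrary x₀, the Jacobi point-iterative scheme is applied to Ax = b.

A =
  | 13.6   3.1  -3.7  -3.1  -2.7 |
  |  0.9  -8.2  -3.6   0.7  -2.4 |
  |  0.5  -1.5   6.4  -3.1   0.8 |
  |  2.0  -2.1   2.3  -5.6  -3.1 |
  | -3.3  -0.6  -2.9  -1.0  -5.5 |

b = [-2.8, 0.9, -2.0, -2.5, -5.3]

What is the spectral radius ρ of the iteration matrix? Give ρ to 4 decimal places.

0.8380

Write A = D+L+U with D = diag(13.6, -8.2, 6.4, -5.6, -5.5).
Jacobi: T = -D⁻¹(L+U), T[4,3] = -(-1)/(-5.5) = -0.1818; T[4,4] = 0.
  T[0,:] = [+0.0000, -0.2279, +0.2721, +0.2279, +0.1985]
  T[1,:] = [+0.1098, +0.0000, -0.4390, +0.0854, -0.2927]
  T[2,:] = [-0.0781, +0.2344, +0.0000, +0.4844, -0.1250]
  T[3,:] = [+0.3571, -0.3750, +0.4107, +0.0000, -0.5536]
  T[4,:] = [-0.6000, -0.1091, -0.5273, -0.1818, +0.0000]
moduli |λ_i(T)| = 0.8380, 0.6299, 0.6299, 0.3738, 0.3738.
spectral radius ρ = 0.8380; 0.8380 < 1 ⇒ converges.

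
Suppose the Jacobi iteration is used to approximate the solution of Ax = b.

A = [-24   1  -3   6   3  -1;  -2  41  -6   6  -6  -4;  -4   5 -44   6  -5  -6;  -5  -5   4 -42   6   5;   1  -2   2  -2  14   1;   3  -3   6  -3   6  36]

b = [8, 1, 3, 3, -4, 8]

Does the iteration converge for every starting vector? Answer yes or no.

yes

Diagonal D = diag(-24, 41, -44, -42, 14, 36); L, U strict lower/upper.
Jacobi T = -D⁻¹(L+U): T[5,3] = -(-3)/(36) = +0.0833; T[5,5] = 0.
  T[0,:] = [+0.0000, +0.0417, -0.1250, +0.2500, +0.1250, -0.0417]
  T[1,:] = [+0.0488, +0.0000, +0.1463, -0.1463, +0.1463, +0.0976]
  T[2,:] = [-0.0909, +0.1136, +0.0000, +0.1364, -0.1136, -0.1364]
  T[3,:] = [-0.1190, -0.1190, +0.0952, +0.0000, +0.1429, +0.1190]
  T[4,:] = [-0.0714, +0.1429, -0.1429, +0.1429, +0.0000, -0.0714]
  T[5,:] = [-0.0833, +0.0833, -0.1667, +0.0833, -0.1667, +0.0000]
eigenvalue magnitudes: 0.5216, 0.1972, 0.1972, 0.1643, 0.1387, 0.0525.
ρ(T) = max|λ| = 0.5216; 0.5216 < 1 ⇒ converges.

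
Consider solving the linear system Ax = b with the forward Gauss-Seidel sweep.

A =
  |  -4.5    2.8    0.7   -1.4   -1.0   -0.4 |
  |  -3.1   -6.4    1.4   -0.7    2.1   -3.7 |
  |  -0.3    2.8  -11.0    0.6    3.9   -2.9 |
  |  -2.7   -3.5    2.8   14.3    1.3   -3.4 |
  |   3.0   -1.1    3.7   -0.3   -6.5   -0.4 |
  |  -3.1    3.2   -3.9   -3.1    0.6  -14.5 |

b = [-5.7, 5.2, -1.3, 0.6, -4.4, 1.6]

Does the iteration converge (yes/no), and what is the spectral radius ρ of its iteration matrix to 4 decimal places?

Write A = D+L+U with D = diag(-4.5, -6.4, -11, 14.3, -6.5, -14.5).
Gauss-Seidel: T = -(D+L)⁻¹U, row 0 first, T[0,1] = -(2.8)/(-4.5) = +0.6222; later rows by forward substitution.
  T[0,:] = [+0.0000, +0.6222, +0.1556, -0.3111, -0.2222, -0.0889]
  T[1,:] = [+0.0000, -0.3014, +0.1434, +0.0413, +0.4358, -0.5351]
  T[2,:] = [+0.0000, -0.0937, +0.0323, +0.0735, +0.4715, -0.3974]
  T[3,:] = [+0.0000, +0.0621, +0.0582, -0.0630, -0.1185, +0.1678]
  T[4,:] = [+0.0000, +0.2820, +0.0632, -0.1058, +0.0976, -0.2460]
  T[5,:] = [+0.0000, -0.1759, -0.0201, +0.0649, +0.0462, -0.0383]
moduli |λ_i(T)| = 0.6027, 0.4941, 0.1376, 0.0332, 0.0065, 0.0000.
ρ = 0.6027; 0.6027 < 1: convergent.

yes, ρ = 0.6027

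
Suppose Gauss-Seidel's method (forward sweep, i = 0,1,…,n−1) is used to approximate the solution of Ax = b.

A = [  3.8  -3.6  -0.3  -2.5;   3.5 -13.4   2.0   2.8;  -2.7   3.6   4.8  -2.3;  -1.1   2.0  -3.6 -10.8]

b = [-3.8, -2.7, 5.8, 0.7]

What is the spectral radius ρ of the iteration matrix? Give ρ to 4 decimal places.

Write A = D+L+U with D = diag(3.8, -13.4, 4.8, -10.8).
Gauss-Seidel: T = -(D+L)⁻¹U, row 0 first, T[0,1] = -(-3.6)/(3.8) = +0.9474; later rows by forward substitution.
  T[0,:] = [+0.0000  +0.9474  +0.0789  +0.6579]
  T[1,:] = [+0.0000  +0.2474  +0.1699  +0.3808]
  T[2,:] = [+0.0000  +0.3473  -0.0830  +0.5636]
  T[3,:] = [+0.0000  -0.1664  +0.0511  -0.1844]
|roots of det(T-λI)|: 0.3212, 0.1853, 0.1159, 0.0000.
ρ(T) = max|λ| = 0.3212; 0.3212 < 1, so it converges for any x₀.

0.3212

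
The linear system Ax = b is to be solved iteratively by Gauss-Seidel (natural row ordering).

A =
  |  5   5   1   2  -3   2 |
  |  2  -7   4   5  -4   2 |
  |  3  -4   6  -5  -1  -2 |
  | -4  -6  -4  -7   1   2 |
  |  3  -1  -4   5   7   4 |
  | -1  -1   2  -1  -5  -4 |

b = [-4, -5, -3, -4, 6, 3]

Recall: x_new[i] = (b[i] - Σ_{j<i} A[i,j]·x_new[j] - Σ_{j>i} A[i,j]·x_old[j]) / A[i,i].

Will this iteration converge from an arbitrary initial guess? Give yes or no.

no

Write A = D+L+U with D = diag(5, -7, 6, -7, 7, -4).
Gauss-Seidel: T = -(D+L)⁻¹U, row 0 first, T[0,1] = -(5)/(5) = -1.0000; later rows by forward substitution.
  T[0,:] = [+0.0000  -1.0000  -0.2000  -0.4000  +0.6000  -0.4000]
  T[1,:] = [+0.0000  -0.2857  +0.5143  +0.6000  -0.4000  +0.1714]
  T[2,:] = [+0.0000  +0.3095  +0.4429  +1.4333  -0.4000  +0.6476]
  T[3,:] = [+0.0000  +0.6395  -0.5796  -1.1048  +0.3714  -0.0027]
  T[4,:] = [+0.0000  +0.1079  +0.8262  +1.8653  -0.8082  -0.0035]
  T[5,:] = [+0.0000  +0.1815  -0.7450  -1.3888  +0.6673  +0.3860]
|roots of det(T-λI)|: 1.2278, 0.4108, 0.4108, 0.3825, 0.1227, 0.0000.
spectral radius ρ = 1.2278; 1.2278 > 1, so it fails to converge.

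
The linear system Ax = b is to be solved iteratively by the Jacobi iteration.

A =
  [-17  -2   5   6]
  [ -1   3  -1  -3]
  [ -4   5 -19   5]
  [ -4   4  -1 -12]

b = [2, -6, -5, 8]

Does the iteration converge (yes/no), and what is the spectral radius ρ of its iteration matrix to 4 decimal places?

Split A = D + L + U, D = diag(-17, 3, -19, -12).
Jacobi: T = -D⁻¹(L+U), T[0,2] = -(5)/(-17) = +0.2941; T[0,0] = 0.
  T[0,:] = [+0.0000  -0.1176  +0.2941  +0.3529]
  T[1,:] = [+0.3333  +0.0000  +0.3333  +1.0000]
  T[2,:] = [-0.2105  +0.2632  +0.0000  +0.2632]
  T[3,:] = [-0.3333  +0.3333  -0.0833  +0.0000]
eigenvalue magnitudes: 0.5979, 0.3957, 0.3957, 0.0367.
ρ(T) = max|λ| = 0.5979; 0.5979 < 1: convergent.

yes, ρ = 0.5979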